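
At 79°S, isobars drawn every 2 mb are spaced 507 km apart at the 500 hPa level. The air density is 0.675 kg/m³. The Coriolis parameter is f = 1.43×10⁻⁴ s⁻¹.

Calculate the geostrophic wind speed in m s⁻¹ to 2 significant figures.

Pressure gradient: |∂P/∂n| = 200 Pa / 507000 m = 3.94×10⁻⁴ Pa/m
Geostrophic balance (pressure-gradient force = Coriolis force):
V_g = (1/(fρ)) |∂P/∂n| = 3.94×10⁻⁴ / (1.43×10⁻⁴ × 0.675) = 4.09 m/s

4.1 m s⁻¹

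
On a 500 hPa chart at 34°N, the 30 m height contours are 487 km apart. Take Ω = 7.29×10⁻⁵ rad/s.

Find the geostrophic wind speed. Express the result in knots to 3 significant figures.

Coriolis parameter at 34°N:
f = 2Ω sin φ = 2 × 7.29×10⁻⁵ × sin 34° = 8.15×10⁻⁵ s⁻¹
Height gradient: |∂Z/∂n| = 30 m / 487000 m = 6.16×10⁻⁵
On a pressure surface, geostrophic balance gives V_g = (g/f)|∂Z/∂n|:
V_g = 9.81 × 6.16×10⁻⁵ / 8.15×10⁻⁵ = 7.41 m/s
Converting: 7.41 m/s × 1.944 = 14.4 knots

14.4 knots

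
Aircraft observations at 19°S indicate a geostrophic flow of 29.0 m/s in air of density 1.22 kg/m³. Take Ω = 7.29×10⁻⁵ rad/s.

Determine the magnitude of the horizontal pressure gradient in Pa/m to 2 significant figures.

1.7×10⁻³ Pa/m

Coriolis parameter at 19°S:
f = 2Ω sin φ = 2 × 7.29×10⁻⁵ × sin 19° = 4.75×10⁻⁵ s⁻¹
Geostrophic balance rearranged: |∂P/∂n| = f ρ V_g
|∂P/∂n| = 4.75×10⁻⁵ × 1.22 × 29.0 = 1.68×10⁻³ Pa/m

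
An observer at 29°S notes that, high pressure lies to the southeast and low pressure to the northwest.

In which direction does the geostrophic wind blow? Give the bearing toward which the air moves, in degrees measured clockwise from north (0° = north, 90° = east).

225°

The pressure-gradient force points toward the northwest (bearing 315°).
Geostrophic balance: in the Southern Hemisphere the Coriolis force deflects motion to the left, so the geostrophic wind blows 90° to the left of the pressure-gradient force (low pressure on the right).
Rotating 315° by 90° counterclockwise gives 225° — the wind blows toward the southwest.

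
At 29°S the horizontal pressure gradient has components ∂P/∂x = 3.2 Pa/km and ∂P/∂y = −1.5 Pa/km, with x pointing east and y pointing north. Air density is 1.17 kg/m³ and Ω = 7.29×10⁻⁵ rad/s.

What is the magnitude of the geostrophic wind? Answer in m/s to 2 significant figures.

Coriolis parameter at 29°S:
f = 2Ω sin φ = 2 × 7.29×10⁻⁵ × sin 29° = 7.07×10⁻⁵ s⁻¹
In the Southern Hemisphere f is negative: f = −7.07×10⁻⁵ s⁻¹.
Component geostrophic relations (x east, y north):
u_g = −(1/(fρ)) ∂P/∂y,  v_g = (1/(fρ)) ∂P/∂x
u_g = −(−1.5×10⁻³)/(−7.07×10⁻⁵ × 1.17) = −18.1 m/s;  v_g = (3.2×10⁻³)/(−7.07×10⁻⁵ × 1.17) = −38.7 m/s
|V_g| = √(u_g² + v_g²) = 42.7 m/s

43 m/s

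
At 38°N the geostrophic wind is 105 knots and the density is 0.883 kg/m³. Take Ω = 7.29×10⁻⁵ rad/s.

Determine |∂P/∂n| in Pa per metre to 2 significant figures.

Coriolis parameter at 38°N:
f = 2Ω sin φ = 2 × 7.29×10⁻⁵ × sin 38° = 8.98×10⁻⁵ s⁻¹
Wind speed in SI: 105 knots = 54.0 m/s
Geostrophic balance rearranged: |∂P/∂n| = f ρ V_g
|∂P/∂n| = 8.98×10⁻⁵ × 0.883 × 54.0 = 4.28×10⁻³ Pa/m

4.3×10⁻³ Pa/m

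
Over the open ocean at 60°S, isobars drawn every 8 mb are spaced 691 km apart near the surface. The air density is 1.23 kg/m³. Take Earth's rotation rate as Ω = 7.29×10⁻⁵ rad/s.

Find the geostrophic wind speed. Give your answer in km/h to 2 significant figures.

Coriolis parameter at 60°S:
f = 2Ω sin φ = 2 × 7.29×10⁻⁵ × sin 60° = 1.26×10⁻⁴ s⁻¹
Pressure gradient: |∂P/∂n| = 800 Pa / 691000 m = 1.16×10⁻³ Pa/m
Geostrophic balance (pressure-gradient force = Coriolis force):
V_g = (1/(fρ)) |∂P/∂n| = 1.16×10⁻³ / (1.26×10⁻⁴ × 1.23) = 7.45 m/s
Converting: 7.45 m/s × 3.6 = 27 km/h

27 km/h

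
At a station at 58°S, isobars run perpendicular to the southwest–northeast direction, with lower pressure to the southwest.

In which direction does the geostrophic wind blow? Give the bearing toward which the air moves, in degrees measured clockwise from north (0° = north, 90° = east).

135°

The pressure-gradient force points toward the southwest (bearing 225°).
Geostrophic balance: in the Southern Hemisphere the Coriolis force deflects motion to the left, so the geostrophic wind blows 90° to the left of the pressure-gradient force (low pressure on the right).
Rotating 225° by 90° counterclockwise gives 135° — the wind blows toward the southeast.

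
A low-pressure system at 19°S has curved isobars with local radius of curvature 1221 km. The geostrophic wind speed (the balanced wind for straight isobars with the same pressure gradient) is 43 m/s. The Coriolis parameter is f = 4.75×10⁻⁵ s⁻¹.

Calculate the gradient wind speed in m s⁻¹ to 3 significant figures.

28.7 m s⁻¹

Around a low, centrifugal force acts outward with Coriolis, so pressure-gradient force balances both:
(1/ρ)|∂P/∂n| = fV + V²/R  →  V² + fR·V − fR·V_g = 0
With fR = 4.75×10⁻⁵ × 1221×10³ m = 58.0 m/s:
V = [−fR + √((fR)² + 4 fR V_g)]/2 = [−58.0 + √(58.0² + 4×58.0×43)]/2 = 28.7 m/s
Subgeostrophic (V < V_g = 43 m/s), as expected around a low.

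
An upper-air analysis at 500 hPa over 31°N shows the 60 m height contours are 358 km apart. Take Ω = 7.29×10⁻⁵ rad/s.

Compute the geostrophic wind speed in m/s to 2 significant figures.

Coriolis parameter at 31°N:
f = 2Ω sin φ = 2 × 7.29×10⁻⁵ × sin 31° = 7.51×10⁻⁵ s⁻¹
Height gradient: |∂Z/∂n| = 60 m / 358000 m = 1.68×10⁻⁴
On a pressure surface, geostrophic balance gives V_g = (g/f)|∂Z/∂n|:
V_g = 9.81 × 1.68×10⁻⁴ / 7.51×10⁻⁵ = 21.9 m/s

22 m/s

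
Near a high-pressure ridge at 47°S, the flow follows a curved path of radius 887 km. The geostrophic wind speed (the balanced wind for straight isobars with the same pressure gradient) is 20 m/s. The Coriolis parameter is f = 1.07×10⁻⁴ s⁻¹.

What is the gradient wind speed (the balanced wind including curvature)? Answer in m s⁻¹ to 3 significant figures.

Around a high, pressure-gradient force acts outward with centrifugal, so Coriolis balances both:
fV = (1/ρ)|∂P/∂n| + V²/R  →  V² − fR·V + fR·V_g = 0
With fR = 1.07×10⁻⁴ × 887×10³ m = 94.9 m/s:
V = [fR − √((fR)² − 4 fR V_g)]/2 = [94.9 − √(94.9² − 4×94.9×20)]/2 = 28.6 m/s
Supergeostrophic (V > V_g = 20 m/s), as expected around a high.

28.6 m s⁻¹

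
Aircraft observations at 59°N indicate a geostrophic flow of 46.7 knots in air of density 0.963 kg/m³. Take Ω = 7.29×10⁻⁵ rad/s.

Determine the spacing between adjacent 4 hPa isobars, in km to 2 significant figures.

140 km

Coriolis parameter at 59°N:
f = 2Ω sin φ = 2 × 7.29×10⁻⁵ × sin 59° = 1.25×10⁻⁴ s⁻¹
Wind speed in SI: 46.7 knots = 24.0 m/s
Geostrophic balance rearranged: |∂P/∂n| = f ρ V_g
|∂P/∂n| = 1.25×10⁻⁴ × 0.963 × 24.0 = 2.89×10⁻³ Pa/m
Isobar spacing: Δn = ΔP/|∂P/∂n| = 400 Pa / 2.89×10⁻³ Pa/m = 138342 m ≈ 140 km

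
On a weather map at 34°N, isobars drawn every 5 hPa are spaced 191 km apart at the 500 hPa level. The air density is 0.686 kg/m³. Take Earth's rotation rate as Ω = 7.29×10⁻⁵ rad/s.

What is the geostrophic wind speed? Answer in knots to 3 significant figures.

Coriolis parameter at 34°N:
f = 2Ω sin φ = 2 × 7.29×10⁻⁵ × sin 34° = 8.15×10⁻⁵ s⁻¹
Pressure gradient: |∂P/∂n| = 500 Pa / 191000 m = 2.62×10⁻³ Pa/m
Geostrophic balance (pressure-gradient force = Coriolis force):
V_g = (1/(fρ)) |∂P/∂n| = 2.62×10⁻³ / (8.15×10⁻⁵ × 0.686) = 46.8 m/s
Converting: 46.8 m/s × 1.944 = 91.0 knots

91.0 knots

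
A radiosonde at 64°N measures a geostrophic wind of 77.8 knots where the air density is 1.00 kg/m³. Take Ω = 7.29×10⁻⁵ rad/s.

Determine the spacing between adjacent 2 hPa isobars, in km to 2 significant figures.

Coriolis parameter at 64°N:
f = 2Ω sin φ = 2 × 7.29×10⁻⁵ × sin 64° = 1.31×10⁻⁴ s⁻¹
Wind speed in SI: 77.8 knots = 40.0 m/s
Geostrophic balance rearranged: |∂P/∂n| = f ρ V_g
|∂P/∂n| = 1.31×10⁻⁴ × 1.00 × 40.0 = 5.24×10⁻³ Pa/m
Isobar spacing: Δn = ΔP/|∂P/∂n| = 200 Pa / 5.24×10⁻³ Pa/m = 38132 m ≈ 38 km

38 km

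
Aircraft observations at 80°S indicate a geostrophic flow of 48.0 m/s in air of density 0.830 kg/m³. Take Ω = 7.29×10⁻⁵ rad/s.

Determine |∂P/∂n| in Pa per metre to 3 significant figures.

5.72×10⁻³ Pa/m

Coriolis parameter at 80°S:
f = 2Ω sin φ = 2 × 7.29×10⁻⁵ × sin 80° = 1.44×10⁻⁴ s⁻¹
Geostrophic balance rearranged: |∂P/∂n| = f ρ V_g
|∂P/∂n| = 1.44×10⁻⁴ × 0.830 × 48.0 = 5.72×10⁻³ Pa/m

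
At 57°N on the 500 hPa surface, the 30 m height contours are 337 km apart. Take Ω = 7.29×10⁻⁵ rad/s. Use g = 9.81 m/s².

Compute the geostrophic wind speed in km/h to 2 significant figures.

26 km/h

Coriolis parameter at 57°N:
f = 2Ω sin φ = 2 × 7.29×10⁻⁵ × sin 57° = 1.22×10⁻⁴ s⁻¹
Height gradient: |∂Z/∂n| = 30 m / 337000 m = 8.90×10⁻⁵
On a pressure surface, geostrophic balance gives V_g = (g/f)|∂Z/∂n|:
V_g = 9.81 × 8.90×10⁻⁵ / 1.22×10⁻⁴ = 7.14 m/s
Converting: 7.14 m/s × 3.6 = 26 km/h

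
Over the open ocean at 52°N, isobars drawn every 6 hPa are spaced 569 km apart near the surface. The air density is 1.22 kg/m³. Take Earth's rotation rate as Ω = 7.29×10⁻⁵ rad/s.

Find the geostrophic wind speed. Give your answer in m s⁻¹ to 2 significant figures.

7.5 m s⁻¹

Coriolis parameter at 52°N:
f = 2Ω sin φ = 2 × 7.29×10⁻⁵ × sin 52° = 1.15×10⁻⁴ s⁻¹
Pressure gradient: |∂P/∂n| = 600 Pa / 569000 m = 1.05×10⁻³ Pa/m
Geostrophic balance (pressure-gradient force = Coriolis force):
V_g = (1/(fρ)) |∂P/∂n| = 1.05×10⁻³ / (1.15×10⁻⁴ × 1.22) = 7.52 m/s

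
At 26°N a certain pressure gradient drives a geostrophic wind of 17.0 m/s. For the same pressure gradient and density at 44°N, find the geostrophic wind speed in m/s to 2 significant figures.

11 m/s

With the same pressure gradient and density, V_g ∝ 1/f ∝ 1/sin φ.
V₂ = V₁ · sin φ₁ / sin φ₂ = 17.0 × sin 26° / sin 44°
V₂ = 17.0 × 0.4384/0.6947 = 11 m/s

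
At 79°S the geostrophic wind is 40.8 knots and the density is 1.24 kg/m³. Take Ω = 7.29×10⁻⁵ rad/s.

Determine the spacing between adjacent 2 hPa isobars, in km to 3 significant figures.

53.7 km

Coriolis parameter at 79°S:
f = 2Ω sin φ = 2 × 7.29×10⁻⁵ × sin 79° = 1.43×10⁻⁴ s⁻¹
Wind speed in SI: 40.8 knots = 21.0 m/s
Geostrophic balance rearranged: |∂P/∂n| = f ρ V_g
|∂P/∂n| = 1.43×10⁻⁴ × 1.24 × 21.0 = 3.72×10⁻³ Pa/m
Isobar spacing: Δn = ΔP/|∂P/∂n| = 200 Pa / 3.72×10⁻³ Pa/m = 53692 m ≈ 53.7 km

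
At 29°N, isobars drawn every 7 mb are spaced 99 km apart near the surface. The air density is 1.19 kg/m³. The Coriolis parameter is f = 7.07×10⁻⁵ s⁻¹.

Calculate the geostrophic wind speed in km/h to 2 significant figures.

Pressure gradient: |∂P/∂n| = 700 Pa / 99000 m = 7.07×10⁻³ Pa/m
Geostrophic balance (pressure-gradient force = Coriolis force):
V_g = (1/(fρ)) |∂P/∂n| = 7.07×10⁻³ / (7.07×10⁻⁵ × 1.19) = 84.0 m/s
Converting: 84.0 m/s × 3.6 = 300 km/h

300 km/h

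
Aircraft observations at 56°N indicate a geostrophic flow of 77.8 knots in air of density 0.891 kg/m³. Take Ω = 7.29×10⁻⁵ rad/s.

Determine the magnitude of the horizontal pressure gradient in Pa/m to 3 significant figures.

4.31×10⁻³ Pa/m

Coriolis parameter at 56°N:
f = 2Ω sin φ = 2 × 7.29×10⁻⁵ × sin 56° = 1.21×10⁻⁴ s⁻¹
Wind speed in SI: 77.8 knots = 40.0 m/s
Geostrophic balance rearranged: |∂P/∂n| = f ρ V_g
|∂P/∂n| = 1.21×10⁻⁴ × 0.891 × 40.0 = 4.31×10⁻³ Pa/m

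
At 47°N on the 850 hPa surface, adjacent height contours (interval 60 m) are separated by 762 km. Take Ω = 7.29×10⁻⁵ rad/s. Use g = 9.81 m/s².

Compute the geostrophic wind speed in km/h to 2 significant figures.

Coriolis parameter at 47°N:
f = 2Ω sin φ = 2 × 7.29×10⁻⁵ × sin 47° = 1.07×10⁻⁴ s⁻¹
Height gradient: |∂Z/∂n| = 60 m / 762000 m = 7.87×10⁻⁵
On a pressure surface, geostrophic balance gives V_g = (g/f)|∂Z/∂n|:
V_g = 9.81 × 7.87×10⁻⁵ / 1.07×10⁻⁴ = 7.24 m/s
Converting: 7.24 m/s × 3.6 = 26 km/h

26 km/h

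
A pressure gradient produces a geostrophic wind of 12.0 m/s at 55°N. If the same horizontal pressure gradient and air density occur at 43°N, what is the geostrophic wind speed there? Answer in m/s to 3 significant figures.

14.4 m/s

With the same pressure gradient and density, V_g ∝ 1/f ∝ 1/sin φ.
V₂ = V₁ · sin φ₁ / sin φ₂ = 12.0 × sin 55° / sin 43°
V₂ = 12.0 × 0.8192/0.6820 = 14.4 m/s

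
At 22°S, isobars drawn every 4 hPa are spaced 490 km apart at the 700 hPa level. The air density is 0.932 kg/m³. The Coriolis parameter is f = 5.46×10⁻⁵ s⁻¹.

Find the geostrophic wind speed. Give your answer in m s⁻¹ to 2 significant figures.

16 m s⁻¹

Pressure gradient: |∂P/∂n| = 400 Pa / 490000 m = 8.16×10⁻⁴ Pa/m
Geostrophic balance (pressure-gradient force = Coriolis force):
V_g = (1/(fρ)) |∂P/∂n| = 8.16×10⁻⁴ / (5.46×10⁻⁵ × 0.932) = 16.0 m/s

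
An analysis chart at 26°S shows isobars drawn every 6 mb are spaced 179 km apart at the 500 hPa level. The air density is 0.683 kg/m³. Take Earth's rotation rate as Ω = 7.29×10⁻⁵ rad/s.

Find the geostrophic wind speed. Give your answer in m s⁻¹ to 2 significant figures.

Coriolis parameter at 26°S:
f = 2Ω sin φ = 2 × 7.29×10⁻⁵ × sin 26° = 6.39×10⁻⁵ s⁻¹
Pressure gradient: |∂P/∂n| = 600 Pa / 179000 m = 3.35×10⁻³ Pa/m
Geostrophic balance (pressure-gradient force = Coriolis force):
V_g = (1/(fρ)) |∂P/∂n| = 3.35×10⁻³ / (6.39×10⁻⁵ × 0.683) = 76.8 m/s

77 m s⁻¹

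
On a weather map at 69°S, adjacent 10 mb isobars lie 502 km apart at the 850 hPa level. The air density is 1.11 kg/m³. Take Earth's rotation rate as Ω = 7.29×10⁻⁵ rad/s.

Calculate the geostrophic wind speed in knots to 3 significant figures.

25.6 knots

Coriolis parameter at 69°S:
f = 2Ω sin φ = 2 × 7.29×10⁻⁵ × sin 69° = 1.36×10⁻⁴ s⁻¹
Pressure gradient: |∂P/∂n| = 1000 Pa / 502000 m = 1.99×10⁻³ Pa/m
Geostrophic balance (pressure-gradient force = Coriolis force):
V_g = (1/(fρ)) |∂P/∂n| = 1.99×10⁻³ / (1.36×10⁻⁴ × 1.11) = 13.2 m/s
Converting: 13.2 m/s × 1.944 = 25.6 knots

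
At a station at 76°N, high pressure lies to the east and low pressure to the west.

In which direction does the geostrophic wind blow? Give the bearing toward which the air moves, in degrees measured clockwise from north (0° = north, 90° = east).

000°

The pressure-gradient force points toward the west (bearing 270°).
Geostrophic balance: in the Northern Hemisphere the Coriolis force deflects motion to the right, so the geostrophic wind blows 90° to the right of the pressure-gradient force (low pressure on the left).
Rotating 270° by 90° clockwise gives 000° — the wind blows toward the north.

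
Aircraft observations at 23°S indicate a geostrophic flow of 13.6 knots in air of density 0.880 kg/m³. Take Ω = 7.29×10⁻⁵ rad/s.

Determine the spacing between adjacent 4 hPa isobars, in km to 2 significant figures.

1100 km

Coriolis parameter at 23°S:
f = 2Ω sin φ = 2 × 7.29×10⁻⁵ × sin 23° = 5.70×10⁻⁵ s⁻¹
Wind speed in SI: 13.6 knots = 7.00 m/s
Geostrophic balance rearranged: |∂P/∂n| = f ρ V_g
|∂P/∂n| = 5.70×10⁻⁵ × 0.880 × 7.00 = 3.51×10⁻⁴ Pa/m
Isobar spacing: Δn = ΔP/|∂P/∂n| = 400 Pa / 3.51×10⁻⁴ Pa/m = 1140420 m ≈ 1100 km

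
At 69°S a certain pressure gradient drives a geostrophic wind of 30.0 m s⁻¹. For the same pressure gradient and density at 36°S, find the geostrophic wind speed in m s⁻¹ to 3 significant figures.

With the same pressure gradient and density, V_g ∝ 1/f ∝ 1/sin φ.
V₂ = V₁ · sin φ₁ / sin φ₂ = 30.0 × sin 69° / sin 36°
V₂ = 30.0 × 0.9336/0.5878 = 47.6 m s⁻¹

47.6 m s⁻¹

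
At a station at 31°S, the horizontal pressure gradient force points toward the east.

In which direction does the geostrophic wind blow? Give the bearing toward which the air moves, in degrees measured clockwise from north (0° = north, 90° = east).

The pressure-gradient force points toward the east (bearing 090°).
Geostrophic balance: in the Southern Hemisphere the Coriolis force deflects motion to the left, so the geostrophic wind blows 90° to the left of the pressure-gradient force (low pressure on the right).
Rotating 090° by 90° counterclockwise gives 000° — the wind blows toward the north.

000°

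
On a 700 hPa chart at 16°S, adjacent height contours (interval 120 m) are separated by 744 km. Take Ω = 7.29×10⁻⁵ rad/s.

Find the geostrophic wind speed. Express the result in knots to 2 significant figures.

Coriolis parameter at 16°S:
f = 2Ω sin φ = 2 × 7.29×10⁻⁵ × sin 16° = 4.02×10⁻⁵ s⁻¹
Height gradient: |∂Z/∂n| = 120 m / 744000 m = 1.61×10⁻⁴
On a pressure surface, geostrophic balance gives V_g = (g/f)|∂Z/∂n|:
V_g = 9.81 × 1.61×10⁻⁴ / 4.02×10⁻⁵ = 39.4 m/s
Converting: 39.4 m/s × 1.944 = 77 knots

77 knots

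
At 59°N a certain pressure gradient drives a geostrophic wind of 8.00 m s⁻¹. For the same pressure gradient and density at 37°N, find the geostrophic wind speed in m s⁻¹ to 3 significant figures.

11.4 m s⁻¹

With the same pressure gradient and density, V_g ∝ 1/f ∝ 1/sin φ.
V₂ = V₁ · sin φ₁ / sin φ₂ = 8.00 × sin 59° / sin 37°
V₂ = 8.00 × 0.8572/0.6018 = 11.4 m s⁻¹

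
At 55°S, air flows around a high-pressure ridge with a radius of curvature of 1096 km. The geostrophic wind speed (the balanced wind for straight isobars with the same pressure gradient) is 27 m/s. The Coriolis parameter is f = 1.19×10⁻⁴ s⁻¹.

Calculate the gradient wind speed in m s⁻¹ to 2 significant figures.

38 m s⁻¹

Around a high, pressure-gradient force acts outward with centrifugal, so Coriolis balances both:
fV = (1/ρ)|∂P/∂n| + V²/R  →  V² − fR·V + fR·V_g = 0
With fR = 1.19×10⁻⁴ × 1096×10³ m = 130 m/s:
V = [fR − √((fR)² − 4 fR V_g)]/2 = [130 − √(130² − 4×130×27)]/2 = 38.2 m/s
Supergeostrophic (V > V_g = 27 m/s), as expected around a high.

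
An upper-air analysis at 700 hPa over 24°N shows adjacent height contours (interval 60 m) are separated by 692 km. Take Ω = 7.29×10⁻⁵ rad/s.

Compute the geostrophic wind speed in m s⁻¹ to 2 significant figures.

Coriolis parameter at 24°N:
f = 2Ω sin φ = 2 × 7.29×10⁻⁵ × sin 24° = 5.93×10⁻⁵ s⁻¹
Height gradient: |∂Z/∂n| = 60 m / 692000 m = 8.67×10⁻⁵
On a pressure surface, geostrophic balance gives V_g = (g/f)|∂Z/∂n|:
V_g = 9.81 × 8.67×10⁻⁵ / 5.93×10⁻⁵ = 14.3 m/s

14 m s⁻¹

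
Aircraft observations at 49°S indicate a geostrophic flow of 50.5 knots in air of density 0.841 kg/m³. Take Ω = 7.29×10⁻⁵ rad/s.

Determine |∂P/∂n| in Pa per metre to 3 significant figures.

2.40×10⁻³ Pa/m

Coriolis parameter at 49°S:
f = 2Ω sin φ = 2 × 7.29×10⁻⁵ × sin 49° = 1.10×10⁻⁴ s⁻¹
Wind speed in SI: 50.5 knots = 26.0 m/s
Geostrophic balance rearranged: |∂P/∂n| = f ρ V_g
|∂P/∂n| = 1.10×10⁻⁴ × 0.841 × 26.0 = 2.40×10⁻³ Pa/m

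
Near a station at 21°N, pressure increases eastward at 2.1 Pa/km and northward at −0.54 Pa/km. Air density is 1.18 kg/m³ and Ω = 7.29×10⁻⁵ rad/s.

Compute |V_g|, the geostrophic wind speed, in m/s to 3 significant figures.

35.2 m/s

Coriolis parameter at 21°N:
f = 2Ω sin φ = 2 × 7.29×10⁻⁵ × sin 21° = 5.23×10⁻⁵ s⁻¹
Component geostrophic relations (x east, y north):
u_g = −(1/(fρ)) ∂P/∂y,  v_g = (1/(fρ)) ∂P/∂x
u_g = −(−0.54×10⁻³)/(5.23×10⁻⁵ × 1.18) = 8.76 m/s;  v_g = (2.1×10⁻³)/(5.23×10⁻⁵ × 1.18) = 34.1 m/s
|V_g| = √(u_g² + v_g²) = 35.2 m/s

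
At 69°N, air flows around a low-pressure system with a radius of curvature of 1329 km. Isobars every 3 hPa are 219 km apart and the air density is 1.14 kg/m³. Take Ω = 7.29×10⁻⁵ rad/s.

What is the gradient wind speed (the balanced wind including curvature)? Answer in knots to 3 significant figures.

Coriolis parameter at 69°N:
f = 2Ω sin φ = 2 × 7.29×10⁻⁵ × sin 69° = 1.36×10⁻⁴ s⁻¹
Pressure gradient: |∂P/∂n| = 300 Pa / 219000 m = 1.37×10⁻³ Pa/m
Geostrophic speed: V_g = |∂P/∂n|/(fρ) = 1.37×10⁻³/(1.36×10⁻⁴ × 1.14) = 8.83 m/s
Around a low, centrifugal force acts outward with Coriolis, so pressure-gradient force balances both:
(1/ρ)|∂P/∂n| = fV + V²/R  →  V² + fR·V − fR·V_g = 0
With fR = 1.36×10⁻⁴ × 1329×10³ m = 181 m/s:
V = [−fR + √((fR)² + 4 fR V_g)]/2 = [−181 + √(181² + 4×181×8.83)]/2 = 8.43 m/s
Subgeostrophic (V < V_g = 8.83 m/s), as expected around a low.
Converting: 8.43 m/s × 1.944 = 16.4 knots

16.4 knots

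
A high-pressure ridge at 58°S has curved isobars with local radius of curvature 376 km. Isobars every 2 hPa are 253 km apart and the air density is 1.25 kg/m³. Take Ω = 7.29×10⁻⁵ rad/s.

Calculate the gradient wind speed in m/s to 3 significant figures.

Coriolis parameter at 58°S:
f = 2Ω sin φ = 2 × 7.29×10⁻⁵ × sin 58° = 1.24×10⁻⁴ s⁻¹
Pressure gradient: |∂P/∂n| = 200 Pa / 253000 m = 7.91×10⁻⁴ Pa/m
Geostrophic speed: V_g = |∂P/∂n|/(fρ) = 7.91×10⁻⁴/(1.24×10⁻⁴ × 1.25) = 5.11 m/s
Around a high, pressure-gradient force acts outward with centrifugal, so Coriolis balances both:
fV = (1/ρ)|∂P/∂n| + V²/R  →  V² − fR·V + fR·V_g = 0
With fR = 1.24×10⁻⁴ × 376×10³ m = 46.5 m/s:
V = [fR − √((fR)² − 4 fR V_g)]/2 = [46.5 − √(46.5² − 4×46.5×5.11)]/2 = 5.85 m/s
Supergeostrophic (V > V_g = 5.11 m/s), as expected around a high.

5.85 m/s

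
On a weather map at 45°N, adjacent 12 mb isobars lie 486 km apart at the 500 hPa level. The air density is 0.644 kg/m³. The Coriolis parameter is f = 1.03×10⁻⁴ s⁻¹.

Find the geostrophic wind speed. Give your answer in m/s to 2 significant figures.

Pressure gradient: |∂P/∂n| = 1200 Pa / 486000 m = 2.47×10⁻³ Pa/m
Geostrophic balance (pressure-gradient force = Coriolis force):
V_g = (1/(fρ)) |∂P/∂n| = 2.47×10⁻³ / (1.03×10⁻⁴ × 0.644) = 37.2 m/s

37 m/s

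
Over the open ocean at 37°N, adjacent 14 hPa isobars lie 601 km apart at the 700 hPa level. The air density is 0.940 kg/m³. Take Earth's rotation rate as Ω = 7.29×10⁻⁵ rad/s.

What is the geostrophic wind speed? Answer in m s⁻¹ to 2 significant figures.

Coriolis parameter at 37°N:
f = 2Ω sin φ = 2 × 7.29×10⁻⁵ × sin 37° = 8.77×10⁻⁵ s⁻¹
Pressure gradient: |∂P/∂n| = 1400 Pa / 601000 m = 2.33×10⁻³ Pa/m
Geostrophic balance (pressure-gradient force = Coriolis force):
V_g = (1/(fρ)) |∂P/∂n| = 2.33×10⁻³ / (8.77×10⁻⁵ × 0.940) = 28.2 m/s

28 m s⁻¹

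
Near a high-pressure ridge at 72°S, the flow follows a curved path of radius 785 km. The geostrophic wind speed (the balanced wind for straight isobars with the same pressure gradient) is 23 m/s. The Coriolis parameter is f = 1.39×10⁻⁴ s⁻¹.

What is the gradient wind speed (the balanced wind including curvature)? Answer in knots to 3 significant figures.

64.1 knots

Around a high, pressure-gradient force acts outward with centrifugal, so Coriolis balances both:
fV = (1/ρ)|∂P/∂n| + V²/R  →  V² − fR·V + fR·V_g = 0
With fR = 1.39×10⁻⁴ × 785×10³ m = 109 m/s:
V = [fR − √((fR)² − 4 fR V_g)]/2 = [109 − √(109² − 4×109×23)]/2 = 33 m/s
Supergeostrophic (V > V_g = 23 m/s), as expected around a high.
Converting: 33 m/s × 1.944 = 64.1 knots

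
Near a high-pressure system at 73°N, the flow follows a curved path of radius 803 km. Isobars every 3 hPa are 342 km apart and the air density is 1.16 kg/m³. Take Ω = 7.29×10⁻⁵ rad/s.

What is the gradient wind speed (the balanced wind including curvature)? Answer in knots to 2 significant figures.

11 knots

Coriolis parameter at 73°N:
f = 2Ω sin φ = 2 × 7.29×10⁻⁵ × sin 73° = 1.39×10⁻⁴ s⁻¹
Pressure gradient: |∂P/∂n| = 300 Pa / 342000 m = 8.77×10⁻⁴ Pa/m
Geostrophic speed: V_g = |∂P/∂n|/(fρ) = 8.77×10⁻⁴/(1.39×10⁻⁴ × 1.16) = 5.42 m/s
Around a high, pressure-gradient force acts outward with centrifugal, so Coriolis balances both:
fV = (1/ρ)|∂P/∂n| + V²/R  →  V² − fR·V + fR·V_g = 0
With fR = 1.39×10⁻⁴ × 803×10³ m = 112 m/s:
V = [fR − √((fR)² − 4 fR V_g)]/2 = [112 − √(112² − 4×112×5.42)]/2 = 5.72 m/s
Supergeostrophic (V > V_g = 5.42 m/s), as expected around a high.
Converting: 5.72 m/s × 1.944 = 11 knots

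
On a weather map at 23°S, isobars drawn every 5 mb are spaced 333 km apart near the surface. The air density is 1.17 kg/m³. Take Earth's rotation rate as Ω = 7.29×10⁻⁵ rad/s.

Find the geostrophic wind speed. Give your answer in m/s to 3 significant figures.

Coriolis parameter at 23°S:
f = 2Ω sin φ = 2 × 7.29×10⁻⁵ × sin 23° = 5.70×10⁻⁵ s⁻¹
Pressure gradient: |∂P/∂n| = 500 Pa / 333000 m = 1.50×10⁻³ Pa/m
Geostrophic balance (pressure-gradient force = Coriolis force):
V_g = (1/(fρ)) |∂P/∂n| = 1.50×10⁻³ / (5.70×10⁻⁵ × 1.17) = 22.5 m/s

22.5 m/s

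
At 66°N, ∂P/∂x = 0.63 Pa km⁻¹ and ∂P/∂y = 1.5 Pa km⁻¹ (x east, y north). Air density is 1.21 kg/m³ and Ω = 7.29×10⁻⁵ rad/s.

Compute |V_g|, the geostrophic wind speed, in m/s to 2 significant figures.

Coriolis parameter at 66°N:
f = 2Ω sin φ = 2 × 7.29×10⁻⁵ × sin 66° = 1.33×10⁻⁴ s⁻¹
Component geostrophic relations (x east, y north):
u_g = −(1/(fρ)) ∂P/∂y,  v_g = (1/(fρ)) ∂P/∂x
u_g = −(1.5×10⁻³)/(1.33×10⁻⁴ × 1.21) = −9.31 m/s;  v_g = (0.63×10⁻³)/(1.33×10⁻⁴ × 1.21) = 3.91 m/s
|V_g| = √(u_g² + v_g²) = 10.1 m/s

10 m/s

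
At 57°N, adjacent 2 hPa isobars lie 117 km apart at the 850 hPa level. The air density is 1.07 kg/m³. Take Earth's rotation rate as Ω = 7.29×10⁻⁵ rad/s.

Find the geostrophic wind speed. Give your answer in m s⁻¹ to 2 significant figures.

13 m s⁻¹

Coriolis parameter at 57°N:
f = 2Ω sin φ = 2 × 7.29×10⁻⁵ × sin 57° = 1.22×10⁻⁴ s⁻¹
Pressure gradient: |∂P/∂n| = 200 Pa / 117000 m = 1.71×10⁻³ Pa/m
Geostrophic balance (pressure-gradient force = Coriolis force):
V_g = (1/(fρ)) |∂P/∂n| = 1.71×10⁻³ / (1.22×10⁻⁴ × 1.07) = 13.1 m/s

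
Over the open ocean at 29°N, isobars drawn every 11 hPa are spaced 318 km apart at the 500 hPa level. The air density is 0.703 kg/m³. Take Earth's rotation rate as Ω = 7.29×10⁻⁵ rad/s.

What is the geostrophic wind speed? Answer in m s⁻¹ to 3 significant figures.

69.6 m s⁻¹

Coriolis parameter at 29°N:
f = 2Ω sin φ = 2 × 7.29×10⁻⁵ × sin 29° = 7.07×10⁻⁵ s⁻¹
Pressure gradient: |∂P/∂n| = 1100 Pa / 318000 m = 3.46×10⁻³ Pa/m
Geostrophic balance (pressure-gradient force = Coriolis force):
V_g = (1/(fρ)) |∂P/∂n| = 3.46×10⁻³ / (7.07×10⁻⁵ × 0.703) = 69.6 m/s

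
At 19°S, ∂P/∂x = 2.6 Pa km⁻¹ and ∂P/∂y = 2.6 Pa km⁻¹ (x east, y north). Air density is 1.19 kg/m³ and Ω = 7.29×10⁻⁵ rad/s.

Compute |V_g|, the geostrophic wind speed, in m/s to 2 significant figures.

Coriolis parameter at 19°S:
f = 2Ω sin φ = 2 × 7.29×10⁻⁵ × sin 19° = 4.75×10⁻⁵ s⁻¹
In the Southern Hemisphere f is negative: f = −4.75×10⁻⁵ s⁻¹.
Component geostrophic relations (x east, y north):
u_g = −(1/(fρ)) ∂P/∂y,  v_g = (1/(fρ)) ∂P/∂x
u_g = −(2.6×10⁻³)/(−4.75×10⁻⁵ × 1.19) = 46.0 m/s;  v_g = (2.6×10⁻³)/(−4.75×10⁻⁵ × 1.19) = −46.0 m/s
|V_g| = √(u_g² + v_g²) = 65.1 m/s

65 m/s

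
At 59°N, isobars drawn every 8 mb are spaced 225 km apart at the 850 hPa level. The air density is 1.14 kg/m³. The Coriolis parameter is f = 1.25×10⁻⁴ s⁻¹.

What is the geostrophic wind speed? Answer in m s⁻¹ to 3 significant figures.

Pressure gradient: |∂P/∂n| = 800 Pa / 225000 m = 3.56×10⁻³ Pa/m
Geostrophic balance (pressure-gradient force = Coriolis force):
V_g = (1/(fρ)) |∂P/∂n| = 3.56×10⁻³ / (1.25×10⁻⁴ × 1.14) = 25.0 m/s

25.0 m s⁻¹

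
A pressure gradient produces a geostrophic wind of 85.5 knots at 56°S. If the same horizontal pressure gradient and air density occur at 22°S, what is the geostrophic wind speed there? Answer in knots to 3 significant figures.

With the same pressure gradient and density, V_g ∝ 1/f ∝ 1/sin φ.
V₂ = V₁ · sin φ₁ / sin φ₂ = 85.5 × sin 56° / sin 22°
V₂ = 85.5 × 0.8290/0.3746 = 189 knots

189 knots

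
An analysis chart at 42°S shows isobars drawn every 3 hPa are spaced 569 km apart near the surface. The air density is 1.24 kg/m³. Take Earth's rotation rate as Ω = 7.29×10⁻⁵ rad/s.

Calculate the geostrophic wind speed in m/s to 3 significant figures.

Coriolis parameter at 42°S:
f = 2Ω sin φ = 2 × 7.29×10⁻⁵ × sin 42° = 9.76×10⁻⁵ s⁻¹
Pressure gradient: |∂P/∂n| = 300 Pa / 569000 m = 5.27×10⁻⁴ Pa/m
Geostrophic balance (pressure-gradient force = Coriolis force):
V_g = (1/(fρ)) |∂P/∂n| = 5.27×10⁻⁴ / (9.76×10⁻⁵ × 1.24) = 4.36 m/s

4.36 m/s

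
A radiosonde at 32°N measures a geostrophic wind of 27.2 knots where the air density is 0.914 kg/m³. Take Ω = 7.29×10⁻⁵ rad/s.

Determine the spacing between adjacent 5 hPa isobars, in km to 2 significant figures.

Coriolis parameter at 32°N:
f = 2Ω sin φ = 2 × 7.29×10⁻⁵ × sin 32° = 7.73×10⁻⁵ s⁻¹
Wind speed in SI: 27.2 knots = 14.0 m/s
Geostrophic balance rearranged: |∂P/∂n| = f ρ V_g
|∂P/∂n| = 7.73×10⁻⁵ × 0.914 × 14.0 = 9.88×10⁻⁴ Pa/m
Isobar spacing: Δn = ΔP/|∂P/∂n| = 500 Pa / 9.88×10⁻⁴ Pa/m = 505999 m ≈ 510 km

510 km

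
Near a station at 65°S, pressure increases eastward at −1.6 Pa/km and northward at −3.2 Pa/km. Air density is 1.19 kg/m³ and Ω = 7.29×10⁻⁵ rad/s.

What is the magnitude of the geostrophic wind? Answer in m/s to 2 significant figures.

Coriolis parameter at 65°S:
f = 2Ω sin φ = 2 × 7.29×10⁻⁵ × sin 65° = 1.32×10⁻⁴ s⁻¹
In the Southern Hemisphere f is negative: f = −1.32×10⁻⁴ s⁻¹.
Component geostrophic relations (x east, y north):
u_g = −(1/(fρ)) ∂P/∂y,  v_g = (1/(fρ)) ∂P/∂x
u_g = −(−3.2×10⁻³)/(−1.32×10⁻⁴ × 1.19) = −20.4 m/s;  v_g = (−1.6×10⁻³)/(−1.32×10⁻⁴ × 1.19) = 10.2 m/s
|V_g| = √(u_g² + v_g²) = 22.8 m/s

23 m/s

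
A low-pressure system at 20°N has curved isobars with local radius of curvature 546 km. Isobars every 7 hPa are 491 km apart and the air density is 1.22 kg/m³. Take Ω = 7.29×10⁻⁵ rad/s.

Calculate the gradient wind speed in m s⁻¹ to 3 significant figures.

15.1 m s⁻¹

Coriolis parameter at 20°N:
f = 2Ω sin φ = 2 × 7.29×10⁻⁵ × sin 20° = 4.99×10⁻⁵ s⁻¹
Pressure gradient: |∂P/∂n| = 700 Pa / 491000 m = 1.43×10⁻³ Pa/m
Geostrophic speed: V_g = |∂P/∂n|/(fρ) = 1.43×10⁻³/(4.99×10⁻⁵ × 1.22) = 23.4 m/s
Around a low, centrifugal force acts outward with Coriolis, so pressure-gradient force balances both:
(1/ρ)|∂P/∂n| = fV + V²/R  →  V² + fR·V − fR·V_g = 0
With fR = 4.99×10⁻⁵ × 546×10³ m = 27.2 m/s:
V = [−fR + √((fR)² + 4 fR V_g)]/2 = [−27.2 + √(27.2² + 4×27.2×23.4)]/2 = 15.1 m/s
Subgeostrophic (V < V_g = 23.4 m/s), as expected around a low.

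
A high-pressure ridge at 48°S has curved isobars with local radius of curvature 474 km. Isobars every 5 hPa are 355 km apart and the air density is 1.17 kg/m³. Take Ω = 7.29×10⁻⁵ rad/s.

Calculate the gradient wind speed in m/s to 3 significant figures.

Coriolis parameter at 48°S:
f = 2Ω sin φ = 2 × 7.29×10⁻⁵ × sin 48° = 1.08×10⁻⁴ s⁻¹
Pressure gradient: |∂P/∂n| = 500 Pa / 355000 m = 1.41×10⁻³ Pa/m
Geostrophic speed: V_g = |∂P/∂n|/(fρ) = 1.41×10⁻³/(1.08×10⁻⁴ × 1.17) = 11.1 m/s
Around a high, pressure-gradient force acts outward with centrifugal, so Coriolis balances both:
fV = (1/ρ)|∂P/∂n| + V²/R  →  V² − fR·V + fR·V_g = 0
With fR = 1.08×10⁻⁴ × 474×10³ m = 51.4 m/s:
V = [fR − √((fR)² − 4 fR V_g)]/2 = [51.4 − √(51.4² − 4×51.4×11.1)]/2 = 16.3 m/s
Supergeostrophic (V > V_g = 11.1 m/s), as expected around a high.

16.3 m/s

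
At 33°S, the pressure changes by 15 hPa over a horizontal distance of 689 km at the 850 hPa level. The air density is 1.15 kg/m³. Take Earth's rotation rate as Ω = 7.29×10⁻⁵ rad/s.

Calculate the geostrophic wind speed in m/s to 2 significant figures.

24 m/s

Coriolis parameter at 33°S:
f = 2Ω sin φ = 2 × 7.29×10⁻⁵ × sin 33° = 7.94×10⁻⁵ s⁻¹
Pressure gradient: |∂P/∂n| = 1500 Pa / 689000 m = 2.18×10⁻³ Pa/m
Geostrophic balance (pressure-gradient force = Coriolis force):
V_g = (1/(fρ)) |∂P/∂n| = 2.18×10⁻³ / (7.94×10⁻⁵ × 1.15) = 23.8 m/s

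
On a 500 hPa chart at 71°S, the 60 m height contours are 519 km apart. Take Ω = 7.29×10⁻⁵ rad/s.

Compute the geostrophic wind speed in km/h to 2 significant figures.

Coriolis parameter at 71°S:
f = 2Ω sin φ = 2 × 7.29×10⁻⁵ × sin 71° = 1.38×10⁻⁴ s⁻¹
Height gradient: |∂Z/∂n| = 60 m / 519000 m = 1.16×10⁻⁴
On a pressure surface, geostrophic balance gives V_g = (g/f)|∂Z/∂n|:
V_g = 9.81 × 1.16×10⁻⁴ / 1.38×10⁻⁴ = 8.23 m/s
Converting: 8.23 m/s × 3.6 = 30 km/h

30 km/h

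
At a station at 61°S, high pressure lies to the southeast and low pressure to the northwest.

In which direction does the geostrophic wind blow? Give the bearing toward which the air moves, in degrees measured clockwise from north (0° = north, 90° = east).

225°

The pressure-gradient force points toward the northwest (bearing 315°).
Geostrophic balance: in the Southern Hemisphere the Coriolis force deflects motion to the left, so the geostrophic wind blows 90° to the left of the pressure-gradient force (low pressure on the right).
Rotating 315° by 90° counterclockwise gives 225° — the wind blows toward the southwest.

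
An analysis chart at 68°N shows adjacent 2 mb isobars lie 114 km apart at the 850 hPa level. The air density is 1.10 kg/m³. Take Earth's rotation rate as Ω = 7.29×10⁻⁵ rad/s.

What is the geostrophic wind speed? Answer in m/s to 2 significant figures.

Coriolis parameter at 68°N:
f = 2Ω sin φ = 2 × 7.29×10⁻⁵ × sin 68° = 1.35×10⁻⁴ s⁻¹
Pressure gradient: |∂P/∂n| = 200 Pa / 114000 m = 1.75×10⁻³ Pa/m
Geostrophic balance (pressure-gradient force = Coriolis force):
V_g = (1/(fρ)) |∂P/∂n| = 1.75×10⁻³ / (1.35×10⁻⁴ × 1.10) = 11.8 m/s

12 m/s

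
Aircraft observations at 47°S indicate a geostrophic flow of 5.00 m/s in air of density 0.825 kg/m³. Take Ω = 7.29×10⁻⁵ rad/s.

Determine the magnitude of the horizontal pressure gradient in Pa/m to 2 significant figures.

Coriolis parameter at 47°S:
f = 2Ω sin φ = 2 × 7.29×10⁻⁵ × sin 47° = 1.07×10⁻⁴ s⁻¹
Geostrophic balance rearranged: |∂P/∂n| = f ρ V_g
|∂P/∂n| = 1.07×10⁻⁴ × 0.825 × 5.00 = 4.40×10⁻⁴ Pa/m

4.4×10⁻⁴ Pa/m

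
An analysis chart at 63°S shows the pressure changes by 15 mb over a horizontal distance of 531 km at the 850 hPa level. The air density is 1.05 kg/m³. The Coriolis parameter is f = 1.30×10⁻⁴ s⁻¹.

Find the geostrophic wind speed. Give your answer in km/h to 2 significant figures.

Pressure gradient: |∂P/∂n| = 1500 Pa / 531000 m = 2.82×10⁻³ Pa/m
Geostrophic balance (pressure-gradient force = Coriolis force):
V_g = (1/(fρ)) |∂P/∂n| = 2.82×10⁻³ / (1.30×10⁻⁴ × 1.05) = 20.7 m/s
Converting: 20.7 m/s × 3.6 = 75 km/h

75 km/h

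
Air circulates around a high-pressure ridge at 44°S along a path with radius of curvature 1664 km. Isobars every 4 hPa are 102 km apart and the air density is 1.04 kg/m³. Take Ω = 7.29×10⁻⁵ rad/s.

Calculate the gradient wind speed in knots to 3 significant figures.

108 knots

Coriolis parameter at 44°S:
f = 2Ω sin φ = 2 × 7.29×10⁻⁵ × sin 44° = 1.01×10⁻⁴ s⁻¹
Pressure gradient: |∂P/∂n| = 400 Pa / 102000 m = 3.92×10⁻³ Pa/m
Geostrophic speed: V_g = |∂P/∂n|/(fρ) = 3.92×10⁻³/(1.01×10⁻⁴ × 1.04) = 37.2 m/s
Around a high, pressure-gradient force acts outward with centrifugal, so Coriolis balances both:
fV = (1/ρ)|∂P/∂n| + V²/R  →  V² − fR·V + fR·V_g = 0
With fR = 1.01×10⁻⁴ × 1664×10³ m = 169 m/s:
V = [fR − √((fR)² − 4 fR V_g)]/2 = [169 − √(169² − 4×169×37.2)]/2 = 55.5 m/s
Supergeostrophic (V > V_g = 37.2 m/s), as expected around a high.
Converting: 55.5 m/s × 1.944 = 108 knots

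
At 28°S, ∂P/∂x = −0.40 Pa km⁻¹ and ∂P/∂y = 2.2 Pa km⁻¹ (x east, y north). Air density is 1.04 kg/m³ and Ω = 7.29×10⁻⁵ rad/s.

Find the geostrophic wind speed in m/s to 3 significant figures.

31.4 m/s

Coriolis parameter at 28°S:
f = 2Ω sin φ = 2 × 7.29×10⁻⁵ × sin 28° = 6.84×10⁻⁵ s⁻¹
In the Southern Hemisphere f is negative: f = −6.84×10⁻⁵ s⁻¹.
Component geostrophic relations (x east, y north):
u_g = −(1/(fρ)) ∂P/∂y,  v_g = (1/(fρ)) ∂P/∂x
u_g = −(2.2×10⁻³)/(−6.84×10⁻⁵ × 1.04) = 30.9 m/s;  v_g = (−0.40×10⁻³)/(−6.84×10⁻⁵ × 1.04) = 5.62 m/s
|V_g| = √(u_g² + v_g²) = 31.4 m/s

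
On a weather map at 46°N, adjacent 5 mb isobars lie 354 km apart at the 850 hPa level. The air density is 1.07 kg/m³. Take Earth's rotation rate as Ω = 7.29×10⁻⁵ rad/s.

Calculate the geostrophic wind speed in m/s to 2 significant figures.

Coriolis parameter at 46°N:
f = 2Ω sin φ = 2 × 7.29×10⁻⁵ × sin 46° = 1.05×10⁻⁴ s⁻¹
Pressure gradient: |∂P/∂n| = 500 Pa / 354000 m = 1.41×10⁻³ Pa/m
Geostrophic balance (pressure-gradient force = Coriolis force):
V_g = (1/(fρ)) |∂P/∂n| = 1.41×10⁻³ / (1.05×10⁻⁴ × 1.07) = 12.6 m/s

13 m/s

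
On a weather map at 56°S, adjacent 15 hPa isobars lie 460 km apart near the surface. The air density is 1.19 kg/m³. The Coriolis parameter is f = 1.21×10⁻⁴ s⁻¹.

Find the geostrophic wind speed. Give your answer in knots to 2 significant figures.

Pressure gradient: |∂P/∂n| = 1500 Pa / 460000 m = 3.26×10⁻³ Pa/m
Geostrophic balance (pressure-gradient force = Coriolis force):
V_g = (1/(fρ)) |∂P/∂n| = 3.26×10⁻³ / (1.21×10⁻⁴ × 1.19) = 22.6 m/s
Converting: 22.6 m/s × 1.944 = 44 knots

44 knots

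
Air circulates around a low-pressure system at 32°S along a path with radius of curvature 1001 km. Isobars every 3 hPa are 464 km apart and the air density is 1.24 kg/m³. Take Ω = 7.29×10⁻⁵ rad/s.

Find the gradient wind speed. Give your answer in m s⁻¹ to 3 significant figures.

6.24 m s⁻¹

Coriolis parameter at 32°S:
f = 2Ω sin φ = 2 × 7.29×10⁻⁵ × sin 32° = 7.73×10⁻⁵ s⁻¹
Pressure gradient: |∂P/∂n| = 300 Pa / 464000 m = 6.47×10⁻⁴ Pa/m
Geostrophic speed: V_g = |∂P/∂n|/(fρ) = 6.47×10⁻⁴/(7.73×10⁻⁵ × 1.24) = 6.75 m/s
Around a low, centrifugal force acts outward with Coriolis, so pressure-gradient force balances both:
(1/ρ)|∂P/∂n| = fV + V²/R  →  V² + fR·V − fR·V_g = 0
With fR = 7.73×10⁻⁵ × 1001×10³ m = 77.3 m/s:
V = [−fR + √((fR)² + 4 fR V_g)]/2 = [−77.3 + √(77.3² + 4×77.3×6.75)]/2 = 6.24 m/s
Subgeostrophic (V < V_g = 6.75 m/s), as expected around a low.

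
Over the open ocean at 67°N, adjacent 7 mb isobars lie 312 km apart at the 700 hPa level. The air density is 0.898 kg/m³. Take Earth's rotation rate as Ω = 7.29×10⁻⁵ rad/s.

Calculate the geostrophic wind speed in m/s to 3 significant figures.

Coriolis parameter at 67°N:
f = 2Ω sin φ = 2 × 7.29×10⁻⁵ × sin 67° = 1.34×10⁻⁴ s⁻¹
Pressure gradient: |∂P/∂n| = 700 Pa / 312000 m = 2.24×10⁻³ Pa/m
Geostrophic balance (pressure-gradient force = Coriolis force):
V_g = (1/(fρ)) |∂P/∂n| = 2.24×10⁻³ / (1.34×10⁻⁴ × 0.898) = 18.6 m/s

18.6 m/s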